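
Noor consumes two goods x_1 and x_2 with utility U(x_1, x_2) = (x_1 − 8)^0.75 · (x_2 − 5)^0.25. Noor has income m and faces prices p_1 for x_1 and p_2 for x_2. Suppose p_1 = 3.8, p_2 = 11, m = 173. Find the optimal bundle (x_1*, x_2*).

x_1* = 25.2895, x_2* = 6.9909

MRS = 3·(x_2−5)/(x_1−8). Tangency with p_1/p_2 gives x_2−5 = (1/3)·(p_1/p_2)·(x_1−8).
After buying the subsistence bundle (8, 5), a share 0.75 of the remaining income goes to x_1: x_1* = 8 + 0.75·(m − 8p_1 − 5p_2)/p_1.
Discretionary income = 173 − 8·3.8 − 5·11 = 87.6; x_1* = 8 + 0.75·87.6/3.8 = 25.2895; x_2* = 5 + 0.25·87.6/11 = 6.9909.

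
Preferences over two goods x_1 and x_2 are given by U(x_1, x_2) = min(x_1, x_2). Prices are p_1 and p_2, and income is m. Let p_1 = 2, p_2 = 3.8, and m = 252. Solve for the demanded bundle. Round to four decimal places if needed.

x_1* = 43.4483, x_2* = 43.4483

Leontief preferences: the optimum is at the kink where x_1/1 = x_2/1, i.e. x_2 = x_1.
Budget: p_1·x_1 + p_2·x_1 = m, so (p_1 + p_2)·x_1 = m.
Demand: x_1*(p_1,p_2,m) = m/(p_1 + p_2), x_2* = m/(p_1 + p_2).
Here 2 + 3.8 = 5.8, giving x_1* = 43.4483 and x_2* = 43.4483.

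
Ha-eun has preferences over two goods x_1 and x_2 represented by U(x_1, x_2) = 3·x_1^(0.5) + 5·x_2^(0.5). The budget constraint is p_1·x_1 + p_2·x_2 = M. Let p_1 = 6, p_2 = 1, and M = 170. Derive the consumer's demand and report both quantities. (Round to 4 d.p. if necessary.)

From the CES first-order condition, (3/5)·(x_2/x_1)^(0.5) = p_1/p_2.
Hence x_2/x_1 = ((5/3)·p_1/p_2)^(1/(0.5)), i.e. raised to the 2 power.
Substitute x_2 = (x_2/x_1)·x_1 into the budget: x_1* = M/(p_1 + p_2·(x_2/x_1)).
Numerically x_2/x_1 = 100, so x_1* = 170/(6 + 1·100) = 1.6038 and x_2* = 100·1.6038 = 160.3774.

x_1* = 1.6038, x_2* = 160.3774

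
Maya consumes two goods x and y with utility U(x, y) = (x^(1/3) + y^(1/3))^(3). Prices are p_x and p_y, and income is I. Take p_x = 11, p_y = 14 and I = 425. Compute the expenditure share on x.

From the CES first-order condition, (y/x)^(2/3) = p_x/p_y.
Solve for the ratio: y/x = [p_x/p_y]^(1.5).
With the ratio pinned down, the budget gives x* = I/(p_x + p_y·(y/x)) and y* = (y/x)·x*.
Numerically y/x = 0.696461, so x* = 425/(11 + 14·0.696461) = 20.4815 and y* = 0.696461·20.4815 = 14.2646.
Expenditure on x: 11·20.4815 = 225.2962; share = 0.5301.

share on x = 0.5301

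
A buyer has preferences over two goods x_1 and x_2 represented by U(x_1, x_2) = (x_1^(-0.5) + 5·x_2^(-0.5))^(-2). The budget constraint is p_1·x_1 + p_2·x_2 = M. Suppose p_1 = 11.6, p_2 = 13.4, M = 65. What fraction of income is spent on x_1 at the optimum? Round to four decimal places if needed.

MRS = MU_x_1/MU_x_2 = (1/5)·(x_2/x_1)^(1.5). Set equal to p_1/p_2.
Solve for the ratio: x_2/x_1 = [5·p_1/p_2]^(2/3).
With the ratio pinned down, the budget gives x_1* = M/(p_1 + p_2·(x_2/x_1)) and x_2* = (x_2/x_1)·x_1*.
Numerically x_2/x_1 = 2.655923, so x_1* = 65/(11.6 + 13.4·2.655923) = 1.3774 and x_2* = 2.655923·1.3774 = 3.6583.
Expenditure on x_1: 11.6·1.3774 = 15.9782; share = 0.2458.

share on x_1 = 0.2458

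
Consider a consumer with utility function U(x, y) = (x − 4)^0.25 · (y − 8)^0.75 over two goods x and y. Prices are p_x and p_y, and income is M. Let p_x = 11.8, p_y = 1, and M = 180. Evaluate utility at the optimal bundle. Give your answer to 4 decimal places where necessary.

V = 38.3729

MRS = (1/3)·(y−8)/(x−4). Tangency with p_x/p_y gives y−8 = 3·(p_x/p_y)·(x−4).
After buying the subsistence bundle (4, 8), a share 0.25 of the remaining income goes to x: x* = 4 + 0.25·(M − 4p_x − 8p_y)/p_x.
Discretionary income = 180 − 4·11.8 − 8·1 = 124.8; x* = 4 + 0.25·124.8/11.8 = 6.6441; y* = 8 + 0.75·124.8/1 = 101.6.
Utility at the optimum: U(6.6441, 101.6) = 38.3729.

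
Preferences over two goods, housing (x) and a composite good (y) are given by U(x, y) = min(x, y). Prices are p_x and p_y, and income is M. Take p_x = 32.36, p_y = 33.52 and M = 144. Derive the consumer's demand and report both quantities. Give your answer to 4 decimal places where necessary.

Leontief preferences: the optimum is at the kink where x/1 = y/1, i.e. y = x.
Budget: p_x·x + p_y·x = M, so (p_x + p_y)·x = M.
Demand: x*(p_x,p_y,M) = M/(p_x + p_y), y* = M/(p_x + p_y).
Here 32.36 + 33.52 = 65.88, giving x* = 2.1858 and y* = 2.1858.

x* = 2.1858, y* = 2.1858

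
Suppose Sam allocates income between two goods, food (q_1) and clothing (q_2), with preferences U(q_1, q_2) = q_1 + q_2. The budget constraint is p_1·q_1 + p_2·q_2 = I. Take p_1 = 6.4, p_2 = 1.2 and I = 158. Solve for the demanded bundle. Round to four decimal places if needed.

q_1* = 0, q_2* = 131.6667

Linear utility — the consumer picks whichever good has higher MU/price: 1/6.4 = 0.1562 vs 1/1.2 = 0.8333.
q_2 gives more utility per dollar, so spend all income on q_2: q_2* = I/p_2, q_1* = 0.
Numerically: q_1* = 0, q_2* = 131.6667.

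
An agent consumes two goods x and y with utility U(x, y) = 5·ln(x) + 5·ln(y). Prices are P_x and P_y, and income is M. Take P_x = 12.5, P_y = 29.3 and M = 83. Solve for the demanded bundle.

x* = 3.32, y* = 1.4164

Tangency: MRS = y/x = P_x/P_y.
So 5·P_y·y = 5·P_x·x; combined with the budget, a share 0.5 of income goes to x.
Demand: x*(P_x,P_y,M) = 0.5·M/P_x and y* = 0.5·M/P_y.
At P_x=12.5, P_y=29.3, M=83: x* = 0.5·83/12.5 = 3.32, y* = 1.4164.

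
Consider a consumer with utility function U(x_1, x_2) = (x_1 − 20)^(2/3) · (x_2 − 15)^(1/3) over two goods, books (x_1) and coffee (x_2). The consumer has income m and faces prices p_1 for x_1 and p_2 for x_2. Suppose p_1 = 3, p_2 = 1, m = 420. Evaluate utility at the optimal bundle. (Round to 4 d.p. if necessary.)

V = 87.7614

MRS = 2·(x_2−15)/(x_1−20). Tangency with p_1/p_2 gives x_2−15 = (1/2)·(p_1/p_2)·(x_1−20).
Substituting into the budget: x_1* = 20 + 2/3·(m − 20·p_1 − 15·p_2)/p_1, and x_2* = 15 + 1/3·(…)/p_2.
Discretionary income = 420 − 20·3 − 15·1 = 345; x_1* = 20 + 2/3·345/3 = 96.6667; x_2* = 15 + 1/3·345/1 = 130.
Utility at the optimum: U(96.6667, 130) = 87.7614.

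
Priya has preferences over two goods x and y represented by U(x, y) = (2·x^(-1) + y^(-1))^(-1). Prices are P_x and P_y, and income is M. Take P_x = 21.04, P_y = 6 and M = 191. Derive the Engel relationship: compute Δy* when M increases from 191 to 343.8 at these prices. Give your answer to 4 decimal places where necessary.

From the CES first-order condition, 2·(y/x)^(2) = P_x/P_y.
Hence y/x = ((1/2)·P_x/P_y)^(1/(2)), i.e. raised to the 0.5 power.
Substitute y = (y/x)·x into the budget: x* = M/(P_x + P_y·(y/x)).
Numerically y/x = 1.324135, so x* = 191/(21.04 + 6·1.324135) = 6.5897 and y* = 1.324135·6.5897 = 8.7256.
At M' = 343.8: y* = 15.7061. Change: 15.7061 − 8.7256 = 6.9805.

Δy* = 6.9805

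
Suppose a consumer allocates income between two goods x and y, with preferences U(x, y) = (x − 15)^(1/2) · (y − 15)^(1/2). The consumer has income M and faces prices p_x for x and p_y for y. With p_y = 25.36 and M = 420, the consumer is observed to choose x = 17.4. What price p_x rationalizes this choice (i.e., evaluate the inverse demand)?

p_x = 2

MRS = (y−15)/(x−15). Tangency with p_x/p_y gives y−15 = (p_x/p_y)·(x−15).
After buying the subsistence bundle (15, 15), a share 0.5 of the remaining income goes to x: x* = 15 + 0.5·(M − 15p_x − 15p_y)/p_x.
Set x* = 17.4 in the demand function and solve for p_x: p_x = 2.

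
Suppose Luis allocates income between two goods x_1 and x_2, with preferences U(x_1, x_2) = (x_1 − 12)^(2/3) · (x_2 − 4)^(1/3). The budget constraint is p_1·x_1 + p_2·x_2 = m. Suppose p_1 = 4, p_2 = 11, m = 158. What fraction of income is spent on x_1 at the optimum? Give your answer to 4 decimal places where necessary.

share on x_1 = 0.5823

Let x_1' = x_1−12, x_2' = x_2−4. MRS = 2·x_2'/x_1' = p_1/p_2.
After buying the subsistence bundle (12, 4), a share 2/3 of the remaining income goes to x_1: x_1* = 12 + 2/3·(m − 12p_1 − 4p_2)/p_1.
Discretionary income = 158 − 12·4 − 4·11 = 66; x_1* = 12 + 2/3·66/4 = 23; x_2* = 4 + 1/3·66/11 = 6.
Expenditure on x_1: 4·23 = 92; share = 0.5823.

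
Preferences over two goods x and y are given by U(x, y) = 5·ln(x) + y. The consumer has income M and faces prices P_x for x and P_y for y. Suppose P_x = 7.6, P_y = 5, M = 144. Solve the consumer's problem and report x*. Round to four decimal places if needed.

At the given prices: x* = 5·5/7.6 = 3.2895.

x* = 3.2895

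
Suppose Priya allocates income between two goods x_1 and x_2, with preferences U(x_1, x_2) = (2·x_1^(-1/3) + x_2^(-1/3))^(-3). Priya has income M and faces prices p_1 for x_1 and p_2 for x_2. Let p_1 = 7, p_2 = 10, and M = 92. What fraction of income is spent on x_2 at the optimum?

share on x_2 = 0.394

With the ratio pinned down, the budget gives x_1* = M/(p_1 + p_2·(x_2/x_1)) and x_2* = (x_2/x_1)·x_1*.
Numerically x_2/x_1 = 0.455042, so x_1* = 92/(7 + 10·0.455042) = 7.9651 and x_2* = 0.455042·7.9651 = 3.6244.
Expenditure on x_2: 10·3.6244 = 36.2444; share = 0.394.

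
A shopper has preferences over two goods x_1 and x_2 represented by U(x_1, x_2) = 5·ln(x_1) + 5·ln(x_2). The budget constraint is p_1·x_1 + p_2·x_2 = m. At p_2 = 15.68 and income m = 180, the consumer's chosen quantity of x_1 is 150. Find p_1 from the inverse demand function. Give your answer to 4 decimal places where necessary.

The MRS is x_2/x_1. Set MRS = p_1/p_2.
So 5·p_2·x_2 = 5·p_1·x_1; combined with the budget, a share 0.5 of income goes to x_1.
Demand: x_1*(p_1,p_2,m) = 0.5·m/p_1 and x_2* = 0.5·m/p_2.
Set x_1* = 150 in the demand function and solve for p_1: p_1 = 0.6.

p_1 = 0.6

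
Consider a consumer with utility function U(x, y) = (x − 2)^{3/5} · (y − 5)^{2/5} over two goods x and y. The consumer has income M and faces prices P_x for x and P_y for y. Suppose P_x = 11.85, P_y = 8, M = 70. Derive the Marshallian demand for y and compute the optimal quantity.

y* = 5.315

Let x' = x−2, y' = y−5. MRS = (3/2)·y'/x' = P_x/P_y.
After buying the subsistence bundle (2, 5), a share 0.6 of the remaining income goes to x: x* = 2 + 0.6·(M − 2P_x − 5P_y)/P_x.
Discretionary income = 70 − 2·11.85 − 5·8 = 6.3; y* = 5 + 0.4·6.3/8 = 5.315.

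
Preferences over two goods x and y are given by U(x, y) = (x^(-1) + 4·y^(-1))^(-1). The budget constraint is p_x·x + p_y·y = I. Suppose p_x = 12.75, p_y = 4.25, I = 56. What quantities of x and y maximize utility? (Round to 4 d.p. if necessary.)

x* = 2.0384, y* = 7.0612

MRS = MU_x/MU_y = (1/4)·(y/x)^(2). Set equal to p_x/p_y.
Hence y/x = (4·p_x/p_y)^(1/(2)), i.e. raised to the 0.5 power.
With the ratio pinned down, the budget gives x* = I/(p_x + p_y·(y/x)) and y* = (y/x)·x*.
Numerically y/x = 3.464102, so x* = 56/(12.75 + 4.25·3.464102) = 2.0384 and y* = 3.464102·2.0384 = 7.0612.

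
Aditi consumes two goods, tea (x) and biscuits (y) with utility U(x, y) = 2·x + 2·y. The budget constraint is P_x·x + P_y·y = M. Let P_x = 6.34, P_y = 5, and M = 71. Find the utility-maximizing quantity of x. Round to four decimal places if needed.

Numerically: x* = 0, y* = 14.2.

x* = 0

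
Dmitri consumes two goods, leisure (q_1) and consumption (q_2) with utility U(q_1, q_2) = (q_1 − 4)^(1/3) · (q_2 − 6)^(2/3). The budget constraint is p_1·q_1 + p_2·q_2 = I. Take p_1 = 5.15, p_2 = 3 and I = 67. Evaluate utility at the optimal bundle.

This is Cobb-Douglas in (q_1−4, q_2−6): tangency gives 1/3·p_2·(q_2−6) = 2/3·p_1·(q_1−4).
Substituting into the budget: q_1* = 4 + 1/3·(I − 4·p_1 − 6·p_2)/p_1, and q_2* = 6 + 2/3·(…)/p_2.
Discretionary income = 67 − 4·5.15 − 6·3 = 28.4; q_1* = 4 + 1/3·28.4/5.15 = 5.8382; q_2* = 6 + 2/3·28.4/3 = 12.3111.
Utility at the optimum: U(5.8382, 12.3111) = 4.1834.

V = 4.1834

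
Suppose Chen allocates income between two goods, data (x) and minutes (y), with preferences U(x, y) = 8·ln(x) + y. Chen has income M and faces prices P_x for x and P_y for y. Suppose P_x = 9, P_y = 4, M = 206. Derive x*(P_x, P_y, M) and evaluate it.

x* = 3.5556

So x*(P_x,P_y) = 8·P_y/P_x, independent of income; and y* = (M − 8·P_y)/P_y.
At the given prices: x* = 8·4/9 = 3.5556.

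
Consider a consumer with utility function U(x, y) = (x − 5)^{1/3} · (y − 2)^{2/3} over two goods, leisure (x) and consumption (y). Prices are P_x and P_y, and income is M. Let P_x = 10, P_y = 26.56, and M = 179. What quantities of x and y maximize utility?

MRS = (1/2)·(y−2)/(x−5). Tangency with P_x/P_y gives y−2 = 2·(P_x/P_y)·(x−5).
Substituting into the budget: x* = 5 + 1/3·(M − 5·P_x − 2·P_y)/P_x, and y* = 2 + 2/3·(…)/P_y.
Discretionary income = 179 − 5·10 − 2·26.56 = 75.88; x* = 5 + 1/3·75.88/10 = 7.5293; y* = 2 + 2/3·75.88/26.56 = 3.9046.

x* = 7.5293, y* = 3.9046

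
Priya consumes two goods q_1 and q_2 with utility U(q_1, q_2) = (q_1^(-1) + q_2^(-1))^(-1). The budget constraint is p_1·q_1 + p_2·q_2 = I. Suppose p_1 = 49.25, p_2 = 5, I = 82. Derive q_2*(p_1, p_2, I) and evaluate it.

q_2* = 3.9628

MU_q_1 ∝ q_1^(-2), MU_q_2 ∝ q_2^(-2), so MRS = (q_2/q_1)^(2) = p_1/p_2.
Solve for the ratio: q_2/q_1 = [p_1/p_2]^(0.5).
Substitute q_2 = (q_2/q_1)·q_1 into the budget: q_1* = I/(p_1 + p_2·(q_2/q_1)).
Numerically q_2/q_1 = 3.138471, so q_1* = 82/(49.25 + 5·3.138471) = 1.2627 and q_2* = 3.138471·1.2627 = 3.9628.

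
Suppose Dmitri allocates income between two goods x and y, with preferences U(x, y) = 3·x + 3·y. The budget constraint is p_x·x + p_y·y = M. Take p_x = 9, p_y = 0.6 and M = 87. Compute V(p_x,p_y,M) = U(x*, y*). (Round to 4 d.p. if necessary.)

Linear utility — the consumer picks whichever good has higher MU/price: 3/9 = 0.3333 vs 3/0.6 = 5.
y gives more utility per dollar, so spend all income on y: y* = M/p_y, x* = 0.
Numerically: x* = 0, y* = 145.
Utility at the optimum: U(0, 145) = 435.

V = 435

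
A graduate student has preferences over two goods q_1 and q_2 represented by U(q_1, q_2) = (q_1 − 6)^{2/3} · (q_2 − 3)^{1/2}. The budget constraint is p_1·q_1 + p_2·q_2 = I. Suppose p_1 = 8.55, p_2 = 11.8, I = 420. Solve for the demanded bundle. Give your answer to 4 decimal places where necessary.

q_1* = 28.2757, q_2* = 15.1053

Let q_1' = q_1−6, q_2' = q_2−3. MRS = (4/3)·q_2'/q_1' = p_1/p_2.
Substituting into the budget: q_1* = 6 + 4/7·(I − 6·p_1 − 3·p_2)/p_1, and q_2* = 3 + 3/7·(…)/p_2.
Discretionary income = 420 − 6·8.55 − 3·11.8 = 333.3; q_1* = 6 + 4/7·333.3/8.55 = 28.2757; q_2* = 3 + 3/7·333.3/11.8 = 15.1053.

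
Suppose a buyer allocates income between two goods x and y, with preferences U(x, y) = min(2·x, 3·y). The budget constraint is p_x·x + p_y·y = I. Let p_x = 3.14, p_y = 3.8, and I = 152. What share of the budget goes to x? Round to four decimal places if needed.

With perfect complements, no substitution: consume in ratio x:y = 3:2.
Budget: p_x·x + p_y·(2/3)·x = I, so (3·p_x + 2·p_y)·x = 3·I.
Demand: x*(p_x,p_y,I) = 3·I/(3·p_x + 2·p_y), y* = 2·I/(3·p_x + 2·p_y).
Here 3·3.14 + 2·3.8 = 17.02, giving x* = 26.792 and y* = 17.8613.
Expenditure on x: 3.14·26.792 = 84.1269; share = 0.5535.

share on x = 0.5535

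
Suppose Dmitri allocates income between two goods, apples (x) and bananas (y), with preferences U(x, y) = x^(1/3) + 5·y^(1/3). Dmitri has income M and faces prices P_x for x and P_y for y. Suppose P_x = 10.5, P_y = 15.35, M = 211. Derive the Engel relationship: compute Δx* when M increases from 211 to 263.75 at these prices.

MU_x ∝ x^(-2/3), MU_y ∝ 5·y^(-2/3), so MRS = (1/5)·(y/x)^(2/3) = P_x/P_y.
Hence y/x = (5·P_x/P_y)^(1/(2/3)), i.e. raised to the 1.5 power.
Substitute y = (y/x)·x into the budget: x* = M/(P_x + P_y·(y/x)).
Numerically y/x = 6.325231, so x* = 211/(10.5 + 15.35·6.325231) = 1.9611.
At M' = 263.75: x* = 2.4514. Change: 2.4514 − 1.9611 = 0.4903.

Δx* = 0.4903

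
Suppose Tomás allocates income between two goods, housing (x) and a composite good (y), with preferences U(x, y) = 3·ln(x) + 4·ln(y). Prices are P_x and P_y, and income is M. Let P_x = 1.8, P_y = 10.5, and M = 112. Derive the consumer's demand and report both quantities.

x* = 26.6667, y* = 6.0952

Demand: x*(P_x,P_y,M) = 3/7·M/P_x and y* = 4/7·M/P_y.
At P_x=1.8, P_y=10.5, M=112: x* = 3/7·112/1.8 = 26.6667, y* = 6.0952.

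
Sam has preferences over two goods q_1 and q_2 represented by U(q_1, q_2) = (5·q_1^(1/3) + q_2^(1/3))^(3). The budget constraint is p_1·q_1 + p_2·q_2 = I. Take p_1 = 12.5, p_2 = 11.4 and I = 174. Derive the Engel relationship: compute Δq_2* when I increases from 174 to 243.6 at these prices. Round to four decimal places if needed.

From the CES first-order condition, 5·(q_2/q_1)^(2/3) = p_1/p_2.
Hence q_2/q_1 = ((1/5)·p_1/p_2)^(1/(2/3)), i.e. raised to the 1.5 power.
Substitute q_2 = (q_2/q_1)·q_1 into the budget: q_1* = I/(p_1 + p_2·(q_2/q_1)).
Numerically q_2/q_1 = 0.102696, so q_1* = 174/(12.5 + 11.4·0.102696) = 12.7279 and q_2* = 0.102696·12.7279 = 1.3071.
At I' = 243.6: q_2* = 1.8299. Change: 1.8299 − 1.3071 = 0.5228.

Δq_2* = 0.5228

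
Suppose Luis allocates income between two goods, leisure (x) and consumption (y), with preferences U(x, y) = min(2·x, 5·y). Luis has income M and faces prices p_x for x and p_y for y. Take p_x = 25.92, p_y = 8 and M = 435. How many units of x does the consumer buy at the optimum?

Leontief preferences: the optimum is at the kink where x/5 = y/2, i.e. y = (2/5)·x.
Budget: p_x·x + p_y·(2/5)·x = M, so (5·p_x + 2·p_y)·x = 5·M.
Demand: x*(p_x,p_y,M) = 5·M/(5·p_x + 2·p_y), y* = 2·M/(5·p_x + 2·p_y).
Here 5·25.92 + 2·8 = 145.6, giving x* = 14.9382.

x* = 14.9382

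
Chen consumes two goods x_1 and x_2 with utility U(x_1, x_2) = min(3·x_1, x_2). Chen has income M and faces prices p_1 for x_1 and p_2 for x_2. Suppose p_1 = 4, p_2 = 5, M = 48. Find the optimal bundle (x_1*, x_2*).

x_1* = 2.5263, x_2* = 7.5789

Leontief preferences: the optimum is at the kink where x_1/1 = x_2/3, i.e. x_2 = 3·x_1.
Budget: p_1·x_1 + p_2·3·x_1 = M, so (p_1 + 3·p_2)·x_1 = M.
Demand: x_1*(p_1,p_2,M) = M/(p_1 + 3·p_2), x_2* = 3·M/(p_1 + 3·p_2).
Here 4 + 3·5 = 19, giving x_1* = 2.5263 and x_2* = 7.5789.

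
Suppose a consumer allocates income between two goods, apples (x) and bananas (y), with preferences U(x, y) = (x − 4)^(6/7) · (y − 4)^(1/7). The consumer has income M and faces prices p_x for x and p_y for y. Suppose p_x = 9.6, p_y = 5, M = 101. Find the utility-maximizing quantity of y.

Let x' = x−4, y' = y−4. MRS = 6·y'/x' = p_x/p_y.
Substituting into the budget: x* = 4 + 6/7·(M − 4·p_x − 4·p_y)/p_x, and y* = 4 + 1/7·(…)/p_y.
Discretionary income = 101 − 4·9.6 − 4·5 = 42.6; y* = 4 + 1/7·42.6/5 = 5.2171.

y* = 5.2171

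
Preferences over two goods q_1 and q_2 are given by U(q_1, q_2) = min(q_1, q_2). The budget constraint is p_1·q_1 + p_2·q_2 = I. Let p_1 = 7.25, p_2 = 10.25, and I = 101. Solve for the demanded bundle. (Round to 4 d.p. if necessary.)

q_1* = 5.7714, q_2* = 5.7714

Demand: q_1*(p_1,p_2,I) = I/(p_1 + p_2), q_2* = I/(p_1 + p_2).
Here 7.25 + 10.25 = 17.5, giving q_1* = 5.7714 and q_2* = 5.7714.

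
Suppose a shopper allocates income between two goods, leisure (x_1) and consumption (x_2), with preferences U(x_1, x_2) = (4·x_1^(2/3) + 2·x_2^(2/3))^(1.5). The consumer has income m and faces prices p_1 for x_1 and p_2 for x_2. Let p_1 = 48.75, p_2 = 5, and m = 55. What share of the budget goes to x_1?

MRS = MU_x_1/MU_x_2 = 2·(x_2/x_1)^(1/3). Set equal to p_1/p_2.
Hence x_2/x_1 = ((1/2)·p_1/p_2)^(1/(1/3)), i.e. raised to the 3 power.
Substitute x_2 = (x_2/x_1)·x_1 into the budget: x_1* = m/(p_1 + p_2·(x_2/x_1)).
Numerically x_2/x_1 = 115.857422, so x_1* = 55/(48.75 + 5·115.857422) = 0.0876 and x_2* = 115.857422·0.0876 = 10.1461.
Expenditure on x_1: 48.75·0.0876 = 4.2693; share = 0.0776.

share on x_1 = 0.0776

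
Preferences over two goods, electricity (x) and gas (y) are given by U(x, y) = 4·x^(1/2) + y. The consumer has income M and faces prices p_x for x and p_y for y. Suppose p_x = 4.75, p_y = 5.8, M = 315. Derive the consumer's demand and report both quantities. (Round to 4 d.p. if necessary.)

MU_x = 2/√x, MU_y = 1. Tangency: 2/√x = p_x/p_y.
Solve: √x = 2·p_y/p_x, so x*(p_x,p_y) = (2·p_y/p_x)², and y* = (M − p_x·x*)/p_y.
Plugging in: x* = (2·5.8/4.75)² = 5.9639, y* = 49.4261.

x* = 5.9639, y* = 49.4261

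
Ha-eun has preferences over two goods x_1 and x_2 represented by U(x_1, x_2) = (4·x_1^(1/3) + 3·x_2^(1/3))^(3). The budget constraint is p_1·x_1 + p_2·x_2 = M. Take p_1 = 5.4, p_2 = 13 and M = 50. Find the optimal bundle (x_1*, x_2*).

x_1* = 6.527, x_2* = 1.135

From the CES first-order condition, (4/3)·(x_2/x_1)^(2/3) = p_1/p_2.
Hence x_2/x_1 = ((3/4)·p_1/p_2)^(1/(2/3)), i.e. raised to the 1.5 power.
Substitute x_2 = (x_2/x_1)·x_1 into the budget: x_1* = M/(p_1 + p_2·(x_2/x_1)).
Numerically x_2/x_1 = 0.173887, so x_1* = 50/(5.4 + 13·0.173887) = 6.527 and x_2* = 0.173887·6.527 = 1.135.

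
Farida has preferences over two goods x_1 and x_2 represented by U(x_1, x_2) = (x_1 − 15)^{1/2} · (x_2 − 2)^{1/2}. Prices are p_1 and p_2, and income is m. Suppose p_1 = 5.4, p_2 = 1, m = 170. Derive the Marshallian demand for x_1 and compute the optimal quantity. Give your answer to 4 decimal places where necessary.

MRS = (x_2−2)/(x_1−15). Tangency with p_1/p_2 gives x_2−2 = (p_1/p_2)·(x_1−15).
After buying the subsistence bundle (15, 2), a share 0.5 of the remaining income goes to x_1: x_1* = 15 + 0.5·(m − 15p_1 − 2p_2)/p_1.
Discretionary income = 170 − 15·5.4 − 2·1 = 87; x_1* = 15 + 0.5·87/5.4 = 23.0556.

x_1* = 23.0556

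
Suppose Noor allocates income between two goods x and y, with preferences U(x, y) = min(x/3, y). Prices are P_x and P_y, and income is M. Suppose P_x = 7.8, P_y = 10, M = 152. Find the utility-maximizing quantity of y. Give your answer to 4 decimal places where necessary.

y* = 4.5509

Here 3·7.8 + 10 = 33.4, giving y* = 4.5509.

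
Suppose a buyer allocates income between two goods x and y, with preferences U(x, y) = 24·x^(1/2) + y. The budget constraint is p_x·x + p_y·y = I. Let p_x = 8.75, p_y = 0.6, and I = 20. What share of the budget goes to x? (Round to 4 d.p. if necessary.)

share on x = 0.2962

Set MRS = p_x/p_y: 12·x^(−1/2) = p_x/p_y.
Solve: √x = 12·p_y/p_x, so x*(p_x,p_y) = (12·p_y/p_x)², and y* = (I − p_x·x*)/p_y.
Plugging in: x* = (12·0.6/8.75)² = 0.6771, y* = 23.459.
Expenditure on x: 8.75·0.6771 = 5.9246; share = 0.2962.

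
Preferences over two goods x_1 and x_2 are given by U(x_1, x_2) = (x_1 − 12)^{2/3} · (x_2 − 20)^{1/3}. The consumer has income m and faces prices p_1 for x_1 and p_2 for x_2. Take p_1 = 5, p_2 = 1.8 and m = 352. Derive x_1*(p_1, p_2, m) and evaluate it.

After buying the subsistence bundle (12, 20), a share 2/3 of the remaining income goes to x_1: x_1* = 12 + 2/3·(m − 12p_1 − 20p_2)/p_1.
Discretionary income = 352 − 12·5 − 20·1.8 = 256; x_1* = 12 + 2/3·256/5 = 46.1333.

x_1* = 46.1333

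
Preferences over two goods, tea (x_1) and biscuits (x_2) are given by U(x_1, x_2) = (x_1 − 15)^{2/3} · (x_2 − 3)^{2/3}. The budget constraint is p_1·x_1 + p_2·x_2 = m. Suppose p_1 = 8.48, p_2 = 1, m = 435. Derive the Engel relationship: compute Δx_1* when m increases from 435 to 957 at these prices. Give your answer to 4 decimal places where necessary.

Δx_1* = 30.7783

Let x_1' = x_1−15, x_2' = x_2−3. MRS = x_2'/x_1' = p_1/p_2.
Substituting into the budget: x_1* = 15 + 0.5·(m − 15·p_1 − 3·p_2)/p_1, and x_2* = 3 + 0.5·(…)/p_2.
Discretionary income = 435 − 15·8.48 − 3·1 = 304.8; x_1* = 15 + 0.5·304.8/8.48 = 32.9717.
At m' = 957: x_1* = 63.75. Change: 63.75 − 32.9717 = 30.7783.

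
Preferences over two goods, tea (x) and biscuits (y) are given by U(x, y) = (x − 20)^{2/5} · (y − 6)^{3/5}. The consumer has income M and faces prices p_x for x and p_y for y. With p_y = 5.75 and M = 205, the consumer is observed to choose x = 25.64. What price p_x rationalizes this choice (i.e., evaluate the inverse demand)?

p_x = 5

This is Cobb-Douglas in (x−20, y−6): tangency gives 0.4·p_y·(y−6) = 0.6·p_x·(x−20).
After buying the subsistence bundle (20, 6), a share 0.4 of the remaining income goes to x: x* = 20 + 0.4·(M − 20p_x − 6p_y)/p_x.
Set x* = 25.64 in the demand function and solve for p_x: p_x = 5.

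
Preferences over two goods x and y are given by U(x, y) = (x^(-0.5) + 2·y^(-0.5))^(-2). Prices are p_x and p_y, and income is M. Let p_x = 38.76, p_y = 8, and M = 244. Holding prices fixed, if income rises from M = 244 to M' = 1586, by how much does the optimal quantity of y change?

MRS = MU_x/MU_y = (1/2)·(y/x)^(1.5). Set equal to p_x/p_y.
Hence y/x = (2·p_x/p_y)^(1/(1.5)), i.e. raised to the 2/3 power.
With the ratio pinned down, the budget gives x* = M/(p_x + p_y·(y/x)) and y* = (y/x)·x*.
Numerically y/x = 4.54516, so x* = 244/(38.76 + 8·4.54516) = 3.2481 and y* = 4.54516·3.2481 = 14.763.
At M' = 1586: y* = 95.9598. Change: 95.9598 − 14.763 = 81.1968.

Δy* = 81.1968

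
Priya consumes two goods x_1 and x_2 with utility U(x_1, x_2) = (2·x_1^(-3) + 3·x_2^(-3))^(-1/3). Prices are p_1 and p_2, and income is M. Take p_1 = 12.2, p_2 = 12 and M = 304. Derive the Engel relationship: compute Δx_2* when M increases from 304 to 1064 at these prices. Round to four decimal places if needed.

MRS = MU_x_1/MU_x_2 = (2/3)·(x_2/x_1)^(4). Set equal to p_1/p_2.
Hence x_2/x_1 = ((3/2)·p_1/p_2)^(1/(4)), i.e. raised to the 0.25 power.
Substitute x_2 = (x_2/x_1)·x_1 into the budget: x_1* = M/(p_1 + p_2·(x_2/x_1)).
Numerically x_2/x_1 = 1.111265, so x_1* = 304/(12.2 + 12·1.111265) = 11.9051 and x_2* = 1.111265·11.9051 = 13.2298.
At M' = 1064: x_2* = 46.3042. Change: 46.3042 − 13.2298 = 33.0744.

Δx_2* = 33.0744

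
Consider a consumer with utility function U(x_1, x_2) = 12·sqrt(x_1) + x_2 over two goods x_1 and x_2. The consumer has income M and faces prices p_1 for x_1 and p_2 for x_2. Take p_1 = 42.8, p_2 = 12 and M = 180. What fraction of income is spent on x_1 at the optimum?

share on x_1 = 0.6729

Utility is quasi-linear in x_2; the FOC for x_1 is 6/√x_1 = p_1/p_2.
Solve: √x_1 = 6·p_2/p_1, so x_1*(p_1,p_2) = (6·p_2/p_1)², and x_2* = (M − p_1·x_1*)/p_2.
Plugging in: x_1* = (6·12/42.8)² = 2.8299, x_2* = 4.9065.
Expenditure on x_1: 42.8·2.8299 = 121.1215; share = 0.6729.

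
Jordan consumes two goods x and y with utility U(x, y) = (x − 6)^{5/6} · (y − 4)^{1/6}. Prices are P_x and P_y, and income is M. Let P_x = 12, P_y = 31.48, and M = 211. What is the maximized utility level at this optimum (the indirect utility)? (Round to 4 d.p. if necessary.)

This is Cobb-Douglas in (x−6, y−4): tangency gives 5/6·P_y·(y−4) = 1/6·P_x·(x−6).
Substituting into the budget: x* = 6 + 5/6·(M − 6·P_x − 4·P_y)/P_x, and y* = 4 + 1/6·(…)/P_y.
Discretionary income = 211 − 6·12 − 4·31.48 = 13.08; x* = 6 + 5/6·13.08/12 = 6.9083; y* = 4 + 1/6·13.08/31.48 = 4.0693.
Utility at the optimum: U(6.9083, 4.0693) = 0.5915.

V = 0.5915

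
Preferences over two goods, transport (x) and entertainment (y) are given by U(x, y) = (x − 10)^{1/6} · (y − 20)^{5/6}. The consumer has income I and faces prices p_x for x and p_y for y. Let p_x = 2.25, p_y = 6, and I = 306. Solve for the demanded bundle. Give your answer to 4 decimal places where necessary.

MRS = (1/5)·(y−20)/(x−10). Tangency with p_x/p_y gives y−20 = 5·(p_x/p_y)·(x−10).
After buying the subsistence bundle (10, 20), a share 1/6 of the remaining income goes to x: x* = 10 + 1/6·(I − 10p_x − 20p_y)/p_x.
Discretionary income = 306 − 10·2.25 − 20·6 = 163.5; x* = 10 + 1/6·163.5/2.25 = 22.1111; y* = 20 + 5/6·163.5/6 = 42.7083.

x* = 22.1111, y* = 42.7083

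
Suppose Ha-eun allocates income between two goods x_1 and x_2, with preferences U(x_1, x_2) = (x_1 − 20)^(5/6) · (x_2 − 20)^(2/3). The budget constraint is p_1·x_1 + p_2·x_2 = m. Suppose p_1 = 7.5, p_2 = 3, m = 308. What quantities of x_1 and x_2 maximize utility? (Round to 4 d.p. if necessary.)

x_1* = 27.2593, x_2* = 34.5185

Let x_1' = x_1−20, x_2' = x_2−20. MRS = (5/4)·x_2'/x_1' = p_1/p_2.
Substituting into the budget: x_1* = 20 + 5/9·(m − 20·p_1 − 20·p_2)/p_1, and x_2* = 20 + 4/9·(…)/p_2.
Discretionary income = 308 − 20·7.5 − 20·3 = 98; x_1* = 20 + 5/9·98/7.5 = 27.2593; x_2* = 20 + 4/9·98/3 = 34.5185.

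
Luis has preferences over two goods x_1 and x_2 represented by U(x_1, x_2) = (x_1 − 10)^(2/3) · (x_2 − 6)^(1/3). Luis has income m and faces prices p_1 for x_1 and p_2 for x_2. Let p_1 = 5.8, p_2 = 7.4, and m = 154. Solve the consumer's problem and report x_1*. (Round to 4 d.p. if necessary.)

This is Cobb-Douglas in (x_1−10, x_2−6): tangency gives 2/3·p_2·(x_2−6) = 1/3·p_1·(x_1−10).
After buying the subsistence bundle (10, 6), a share 2/3 of the remaining income goes to x_1: x_1* = 10 + 2/3·(m − 10p_1 − 6p_2)/p_1.
Discretionary income = 154 − 10·5.8 − 6·7.4 = 51.6; x_1* = 10 + 2/3·51.6/5.8 = 15.931.

x_1* = 15.931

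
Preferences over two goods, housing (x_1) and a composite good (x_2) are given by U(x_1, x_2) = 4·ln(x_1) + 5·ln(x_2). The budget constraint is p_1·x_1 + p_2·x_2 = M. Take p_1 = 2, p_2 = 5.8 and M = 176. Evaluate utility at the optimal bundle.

MU_x_1/MU_x_2 = (4·x_2)/(5·x_1); tangency sets this equal to p_1/p_2.
Rearranging, p_2·x_2 = (5/4)·p_1·x_1. Substituting into the budget gives p_1·x_1·(1 + (5/4)) = M.
Demand: x_1*(p_1,p_2,M) = 4/9·M/p_1 and x_2* = 5/9·M/p_2.
At p_1=2, p_2=5.8, M=176: x_1* = 4/9·176/2 = 39.1111, x_2* = 16.8582.
Utility at the optimum: U(39.1111, 16.8582) = 28.7898.

V = 28.7898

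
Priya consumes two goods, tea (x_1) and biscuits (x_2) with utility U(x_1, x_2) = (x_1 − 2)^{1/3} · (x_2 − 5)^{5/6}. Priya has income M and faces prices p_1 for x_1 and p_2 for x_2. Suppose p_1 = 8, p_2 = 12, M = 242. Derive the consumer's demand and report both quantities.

x_1* = 7.9286, x_2* = 14.881

Substituting into the budget: x_1* = 2 + 2/7·(M − 2·p_1 − 5·p_2)/p_1, and x_2* = 5 + 5/7·(…)/p_2.
Discretionary income = 242 − 2·8 − 5·12 = 166; x_1* = 2 + 2/7·166/8 = 7.9286; x_2* = 5 + 5/7·166/12 = 14.881.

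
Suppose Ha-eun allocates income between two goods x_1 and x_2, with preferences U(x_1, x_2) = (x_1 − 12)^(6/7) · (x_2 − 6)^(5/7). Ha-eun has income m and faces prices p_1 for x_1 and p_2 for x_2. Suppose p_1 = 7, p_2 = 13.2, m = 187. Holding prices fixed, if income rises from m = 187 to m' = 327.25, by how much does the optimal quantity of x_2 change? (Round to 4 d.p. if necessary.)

Δx_2* = 4.8295

MRS = (6/5)·(x_2−6)/(x_1−12). Tangency with p_1/p_2 gives x_2−6 = (5/6)·(p_1/p_2)·(x_1−12).
After buying the subsistence bundle (12, 6), a share 6/11 of the remaining income goes to x_1: x_1* = 12 + 6/11·(m − 12p_1 − 6p_2)/p_1.
Discretionary income = 187 − 12·7 − 6·13.2 = 23.8; x_2* = 6 + 5/11·23.8/13.2 = 6.8196.
At m' = 327.25: x_2* = 11.6491. Change: 11.6491 − 6.8196 = 4.8295.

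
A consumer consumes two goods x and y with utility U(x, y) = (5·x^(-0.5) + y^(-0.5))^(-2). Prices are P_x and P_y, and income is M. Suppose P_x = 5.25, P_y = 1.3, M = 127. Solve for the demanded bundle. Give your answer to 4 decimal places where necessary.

From the CES first-order condition, 5·(y/x)^(1.5) = P_x/P_y.
Solve for the ratio: y/x = [(1/5)·P_x/P_y]^(2/3).
With the ratio pinned down, the budget gives x* = M/(P_x + P_y·(y/x)) and y* = (y/x)·x*.
Numerically y/x = 0.867289, so x* = 127/(5.25 + 1.3·0.867289) = 19.9138 and y* = 0.867289·19.9138 = 17.2711.

x* = 19.9138, y* = 17.2711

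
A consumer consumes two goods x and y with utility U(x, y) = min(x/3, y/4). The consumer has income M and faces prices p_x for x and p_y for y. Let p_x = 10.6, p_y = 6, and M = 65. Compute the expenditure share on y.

Here 3·10.6 + 4·6 = 55.8, giving x* = 3.4946 and y* = 4.6595.
Expenditure on y: 6·4.6595 = 27.957; share = 0.4301.

share on y = 0.4301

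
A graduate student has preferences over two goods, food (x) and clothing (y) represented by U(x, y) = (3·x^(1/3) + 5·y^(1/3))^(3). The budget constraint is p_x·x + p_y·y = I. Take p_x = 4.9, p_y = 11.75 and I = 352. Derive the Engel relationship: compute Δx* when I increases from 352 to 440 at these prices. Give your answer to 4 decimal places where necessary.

MRS = MU_x/MU_y = (3/5)·(y/x)^(2/3). Set equal to p_x/p_y.
Solve for the ratio: y/x = [(5/3)·p_x/p_y]^(1.5).
With the ratio pinned down, the budget gives x* = I/(p_x + p_y·(y/x)) and y* = (y/x)·x*.
Numerically y/x = 0.579443, so x* = 352/(4.9 + 11.75·0.579443) = 30.0638.
At I' = 440: x* = 37.5797. Change: 37.5797 − 30.0638 = 7.5159.

Δx* = 7.5159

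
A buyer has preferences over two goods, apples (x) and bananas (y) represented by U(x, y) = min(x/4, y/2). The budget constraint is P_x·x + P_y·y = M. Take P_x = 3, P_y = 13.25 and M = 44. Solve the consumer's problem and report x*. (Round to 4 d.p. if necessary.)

With perfect complements, no substitution: consume in ratio x:y = 4:2.
Budget: P_x·x + P_y·(1/2)·x = M, so (4·P_x + 2·P_y)·x = 4·M.
Demand: x*(P_x,P_y,M) = 4·M/(4·P_x + 2·P_y), y* = 2·M/(4·P_x + 2·P_y).
Here 4·3 + 2·13.25 = 38.5, giving x* = 4.5714.

x* = 4.5714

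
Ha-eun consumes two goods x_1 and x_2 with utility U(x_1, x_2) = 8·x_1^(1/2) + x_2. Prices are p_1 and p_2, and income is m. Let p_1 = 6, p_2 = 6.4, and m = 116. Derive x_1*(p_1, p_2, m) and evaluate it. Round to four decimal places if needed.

Set MRS = p_1/p_2: 4·x_1^(−1/2) = p_1/p_2.
Thus x_1* = (4·p_2/p_1)² — independent of m — with the rest of income spent on x_2.
Plugging in: x_1* = (4·6.4/6)² = 18.2044.

x_1* = 18.2044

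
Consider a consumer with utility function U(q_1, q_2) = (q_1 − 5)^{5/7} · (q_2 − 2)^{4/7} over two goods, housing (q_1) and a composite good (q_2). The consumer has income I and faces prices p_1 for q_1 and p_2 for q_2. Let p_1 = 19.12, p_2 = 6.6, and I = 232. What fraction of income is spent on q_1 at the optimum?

This is Cobb-Douglas in (q_1−5, q_2−2): tangency gives 5/7·p_2·(q_2−2) = 4/7·p_1·(q_1−5).
After buying the subsistence bundle (5, 2), a share 5/9 of the remaining income goes to q_1: q_1* = 5 + 5/9·(I − 5p_1 − 2p_2)/p_1.
Discretionary income = 232 − 5·19.12 − 2·6.6 = 123.2; q_1* = 5 + 5/9·123.2/19.12 = 8.5797; q_2* = 2 + 4/9·123.2/6.6 = 10.2963.
Expenditure on q_1: 19.12·8.5797 = 164.0444; share = 0.7071.

share on q_1 = 0.7071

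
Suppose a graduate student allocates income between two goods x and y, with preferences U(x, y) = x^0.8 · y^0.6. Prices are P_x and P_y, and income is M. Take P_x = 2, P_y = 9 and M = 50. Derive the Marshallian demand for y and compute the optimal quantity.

y* = 2.381

MU_x/MU_y = (0.8·y)/(0.6·x); tangency sets this equal to P_x/P_y.
Rearranging, P_y·y = (3/4)·P_x·x. Substituting into the budget gives P_x·x·(1 + (3/4)) = M.
Demand: x*(P_x,P_y,M) = 4/7·M/P_x and y* = 3/7·M/P_y.
At P_x=2, P_y=9, M=50: y* = 3/7·50/9 = 2.381.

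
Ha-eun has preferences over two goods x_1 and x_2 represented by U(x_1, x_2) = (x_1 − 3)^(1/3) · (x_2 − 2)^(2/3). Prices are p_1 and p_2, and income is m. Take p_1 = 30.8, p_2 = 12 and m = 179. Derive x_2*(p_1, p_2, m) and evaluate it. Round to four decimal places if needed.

MRS = (1/2)·(x_2−2)/(x_1−3). Tangency with p_1/p_2 gives x_2−2 = 2·(p_1/p_2)·(x_1−3).
Substituting into the budget: x_1* = 3 + 1/3·(m − 3·p_1 − 2·p_2)/p_1, and x_2* = 2 + 2/3·(…)/p_2.
Discretionary income = 179 − 3·30.8 − 2·12 = 62.6; x_2* = 2 + 2/3·62.6/12 = 5.4778.

x_2* = 5.4778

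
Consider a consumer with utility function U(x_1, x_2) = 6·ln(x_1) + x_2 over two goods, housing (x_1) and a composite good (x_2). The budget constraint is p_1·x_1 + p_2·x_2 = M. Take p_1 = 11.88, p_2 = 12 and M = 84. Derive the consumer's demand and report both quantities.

x_1* = 6.0606, x_2* = 1

MU_x_1 = 6/x_1, MU_x_2 = 1. Tangency: 6/x_1 = p_1/p_2.
So x_1*(p_1,p_2) = 6·p_2/p_1, independent of income; and x_2* = (M − 6·p_2)/p_2.
At the given prices: x_1* = 6·12/11.88 = 6.0606, and x_2* = 1.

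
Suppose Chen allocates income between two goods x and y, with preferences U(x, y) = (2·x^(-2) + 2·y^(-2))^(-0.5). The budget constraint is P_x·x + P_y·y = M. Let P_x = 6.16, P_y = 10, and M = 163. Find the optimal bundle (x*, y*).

MU_x ∝ 2·x^(-3), MU_y ∝ 2·y^(-3), so MRS = (y/x)^(3) = P_x/P_y.
Hence y/x = (P_x/P_y)^(1/(3)), i.e. raised to the 1/3 power.
With the ratio pinned down, the budget gives x* = M/(P_x + P_y·(y/x)) and y* = (y/x)·x*.
Numerically y/x = 0.850864, so x* = 163/(6.16 + 10·0.850864) = 11.1121 and y* = 0.850864·11.1121 = 9.4549.

x* = 11.1121, y* = 9.4549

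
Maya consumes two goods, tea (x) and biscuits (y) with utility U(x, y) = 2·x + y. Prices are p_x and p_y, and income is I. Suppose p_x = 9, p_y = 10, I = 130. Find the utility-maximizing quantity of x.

Perfect substitutes: compare marginal utility per dollar. 2/p_x vs 1/p_y → 0.2222 vs 0.1.
x gives more utility per dollar, so spend all income on x: x* = I/p_x, y* = 0.
Numerically: x* = 14.4444, y* = 0.

x* = 14.4444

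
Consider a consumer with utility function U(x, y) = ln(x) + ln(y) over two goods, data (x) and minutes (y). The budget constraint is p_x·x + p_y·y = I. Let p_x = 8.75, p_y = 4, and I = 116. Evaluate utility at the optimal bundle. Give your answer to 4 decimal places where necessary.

V = 4.5655

MU_x/MU_y = (y)/(x); tangency sets this equal to p_x/p_y.
Rearranging, p_y·y = p_x·x. Substituting into the budget gives p_x·x·(1 + 1) = I.
Demand: x*(p_x,p_y,I) = 0.5·I/p_x and y* = 0.5·I/p_y.
At p_x=8.75, p_y=4, I=116: x* = 0.5·116/8.75 = 6.6286, y* = 14.5.
Utility at the optimum: U(6.6286, 14.5) = 4.5655.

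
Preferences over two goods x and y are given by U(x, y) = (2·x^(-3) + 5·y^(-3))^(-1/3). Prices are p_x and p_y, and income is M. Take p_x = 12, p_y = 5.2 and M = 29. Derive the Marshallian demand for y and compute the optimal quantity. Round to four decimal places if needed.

y* = 2.2406

MU_x ∝ 2·x^(-4), MU_y ∝ 5·y^(-4), so MRS = (2/5)·(y/x)^(4) = p_x/p_y.
Hence y/x = ((5/2)·p_x/p_y)^(1/(4)), i.e. raised to the 0.25 power.
Substitute y = (y/x)·x into the budget: x* = M/(p_x + p_y·(y/x)).
Numerically y/x = 1.549814, so x* = 29/(12 + 5.2·1.549814) = 1.4457 and y* = 1.549814·1.4457 = 2.2406.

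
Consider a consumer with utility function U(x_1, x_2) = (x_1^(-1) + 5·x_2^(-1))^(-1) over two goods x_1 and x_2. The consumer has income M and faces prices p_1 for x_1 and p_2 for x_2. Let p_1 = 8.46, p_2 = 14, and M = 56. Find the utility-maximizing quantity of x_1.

With the ratio pinned down, the budget gives x_1* = M/(p_1 + p_2·(x_2/x_1)) and x_2* = (x_2/x_1)·x_1*.
Numerically x_2/x_1 = 1.738226, so x_1* = 56/(8.46 + 14·1.738226) = 1.7076.

x_1* = 1.7076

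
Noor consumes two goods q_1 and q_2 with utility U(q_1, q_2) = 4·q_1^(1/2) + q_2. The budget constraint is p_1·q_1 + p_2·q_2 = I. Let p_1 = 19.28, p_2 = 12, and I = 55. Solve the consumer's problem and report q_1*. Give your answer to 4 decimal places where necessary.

q_1* = 1.5496

Set MRS = p_1/p_2: 2·q_1^(−1/2) = p_1/p_2.
Solve: √q_1 = 2·p_2/p_1, so q_1*(p_1,p_2) = (2·p_2/p_1)², and q_2* = (I − p_1·q_1*)/p_2.
Plugging in: q_1* = (2·12/19.28)² = 1.5496.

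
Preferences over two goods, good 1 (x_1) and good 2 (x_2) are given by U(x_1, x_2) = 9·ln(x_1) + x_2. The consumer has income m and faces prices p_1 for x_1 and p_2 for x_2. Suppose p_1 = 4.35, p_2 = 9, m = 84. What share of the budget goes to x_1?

share on x_1 = 0.9643

Set MRS = p_1/p_2: (9/x_1)/1 = p_1/p_2.
So x_1*(p_1,p_2) = 9·p_2/p_1, independent of income; and x_2* = (m − 9·p_2)/p_2.
At the given prices: x_1* = 9·9/4.35 = 18.6207, and x_2* = 0.3333.
Expenditure on x_1: 4.35·18.6207 = 81; share = 0.9643.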